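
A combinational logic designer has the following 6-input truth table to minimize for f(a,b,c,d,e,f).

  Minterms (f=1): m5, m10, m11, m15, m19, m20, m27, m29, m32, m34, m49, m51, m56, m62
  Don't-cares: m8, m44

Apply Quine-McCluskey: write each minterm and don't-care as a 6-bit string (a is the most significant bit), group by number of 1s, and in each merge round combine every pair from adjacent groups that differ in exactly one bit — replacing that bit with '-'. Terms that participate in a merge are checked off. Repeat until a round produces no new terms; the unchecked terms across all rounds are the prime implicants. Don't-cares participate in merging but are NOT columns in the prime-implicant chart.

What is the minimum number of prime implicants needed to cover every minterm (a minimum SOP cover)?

10

size-2^0 implicants → 000101  001000(✓)  001010(✓)  001011(✓)  001111(✓)  010011(✓)  010100  011011(✓)  011101  100000(✓)  100010(✓)  101100  110001(✓)  110011(✓)  111000  111110
size-2^1 implicants → -10011  0-1011  001-11  0010-0  00101-  01-011  1000-0  1100-1
Unchecked terms (primes): -10011, 0-1011, 000101, 001-11, 0010-0, 00101-, 01-011, 010100, 011101, 1000-0, 101100, 1100-1, 111000, 111110
Minterm coverage:
  m5 ⊆ 000101 [E]
  m10 ⊆ 0010-0,00101-
  m11 ⊆ 0-1011,001-11,00101-
  m15 ⊆ 001-11 [E]
  m19 ⊆ -10011,01-011
  m20 ⊆ 010100 [E]
  m27 ⊆ 0-1011,01-011
  m29 ⊆ 011101 [E]
  m32 ⊆ 1000-0 [E]
  m34 ⊆ 1000-0 [E]
  m49 ⊆ 1100-1 [E]
  m51 ⊆ -10011,1100-1
  m56 ⊆ 111000 [E]
  m62 ⊆ 111110 [E]
E = {000101, 001-11, 010100, 011101, 1000-0, 1100-1, 111000, 111110}
Petrick residual → 0010-0, 01-011
Cover = a'b'c'de'f + a'b'cef + a'b'cd'f' + a'bd'ef + a'bc'de'f' + a'bcde'f + ab'c'd'f' + abc'd'f + abcd'e'f' + abcdef'  |cover|=10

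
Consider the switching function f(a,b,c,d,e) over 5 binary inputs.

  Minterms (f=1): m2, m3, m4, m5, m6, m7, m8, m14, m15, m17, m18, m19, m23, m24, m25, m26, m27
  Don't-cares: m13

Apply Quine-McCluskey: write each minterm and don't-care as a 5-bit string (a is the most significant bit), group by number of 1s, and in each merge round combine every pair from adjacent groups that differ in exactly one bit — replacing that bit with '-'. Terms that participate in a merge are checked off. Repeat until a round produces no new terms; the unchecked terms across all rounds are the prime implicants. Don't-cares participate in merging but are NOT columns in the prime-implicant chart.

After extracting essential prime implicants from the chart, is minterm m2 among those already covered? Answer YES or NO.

NO

Round 0: 00010✓ 00011✓ 00100✓ 00101✓ 00110✓ 00111✓ 01000✓ 01101✓ 01110✓ 01111✓ 10001✓ 10010✓ 10011✓ 10111✓ 11000✓ 11001✓ 11010✓ 11011✓
Round 1: -0010✓ -0011✓ -0111✓ -1000 0-101✓ 0-110✓ 0-111✓ 00-10✓ 00-11✓ 0001-✓ 001-0✓ 001-1✓ 0010-✓ 0011-✓ 011-1✓ 0111-✓ 1-001✓ 1-010✓ 1-011✓ 10-11✓ 100-1✓ 1001-✓ 110-0✓ 110-1✓ 1100-✓ 1101-✓
Round 2: -0-11 -001- 0-1-1 0-11- 00-1- 001-- 1-0-1 1-01- 110--
PIs = {-0-11, -001-, -1000, 0-1-1, 0-11-, 00-1-, 001--, 1-0-1, 1-01-, 110--}
Coverage chart:
  m2: -001-,00-1-
  m3: -0-11,-001-,00-1-
  m4: 001-- ←essential
  m5: 0-1-1,001--
  m6: 0-11-,00-1-,001--
  m7: -0-11,0-1-1,0-11-,00-1-,001--
  m8: -1000 ←essential
  m14: 0-11- ←essential
  m15: 0-1-1,0-11-
  m17: 1-0-1 ←essential
  m18: -001-,1-01-
  m19: -0-11,-001-,1-0-1,1-01-
  m23: -0-11 ←essential
  m24: -1000,110--
  m25: 1-0-1,110--
  m26: 1-01-,110--
  m27: 1-0-1,1-01-,110--
Essential: -0-11, -1000, 0-11-, 001--, 1-0-1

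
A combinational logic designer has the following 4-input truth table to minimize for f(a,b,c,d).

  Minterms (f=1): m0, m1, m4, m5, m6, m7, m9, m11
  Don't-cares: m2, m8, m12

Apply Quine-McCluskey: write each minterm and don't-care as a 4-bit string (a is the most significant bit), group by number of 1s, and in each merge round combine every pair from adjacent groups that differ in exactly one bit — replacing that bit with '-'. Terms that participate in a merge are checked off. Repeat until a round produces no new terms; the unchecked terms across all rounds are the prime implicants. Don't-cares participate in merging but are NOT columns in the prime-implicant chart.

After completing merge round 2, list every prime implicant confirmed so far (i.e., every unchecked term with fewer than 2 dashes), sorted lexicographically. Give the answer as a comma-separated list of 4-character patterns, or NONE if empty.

10-1

size-2^0 implicants → 0000(✓)  0001(✓)  0010(✓)  0100(✓)  0101(✓)  0110(✓)  0111(✓)  1000(✓)  1001(✓)  1011(✓)  1100(✓)
size-2^1 implicants → -000(✓)  -001(✓)  -100(✓)  0-00(✓)  0-01(✓)  0-10(✓)  00-0(✓)  000-(✓)  01-0(✓)  01-1(✓)  010-(✓)  011-(✓)  1-00(✓)  10-1  100-(✓)
size-2^2 implicants → --00  -00-  0--0  0-0-  01--
Unchecked terms (primes): --00, -00-, 0--0, 0-0-, 01--, 10-1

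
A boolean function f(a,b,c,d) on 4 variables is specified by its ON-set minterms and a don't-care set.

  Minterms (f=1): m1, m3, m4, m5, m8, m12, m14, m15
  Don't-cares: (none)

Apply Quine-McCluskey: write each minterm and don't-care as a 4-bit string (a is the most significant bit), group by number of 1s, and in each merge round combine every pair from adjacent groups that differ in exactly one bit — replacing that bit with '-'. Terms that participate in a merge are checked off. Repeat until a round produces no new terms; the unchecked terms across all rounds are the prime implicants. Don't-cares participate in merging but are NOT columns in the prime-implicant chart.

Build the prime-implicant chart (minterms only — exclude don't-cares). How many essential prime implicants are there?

[col 0] 0001*, 0011*, 0100*, 0101*, 1000*, 1100*, 1110*, 1111*
[col 1] -100, 0-01, 00-1, 010-, 1-00, 11-0, 111-
Prime implicants: -100, 0-01, 00-1, 010-, 1-00, 11-0, 111-
PI chart (minterm → PIs covering it):
  1 | 0-01,00-1
  3 | 00-1  (sole → essential)
  4 | -100,010-
  5 | 0-01,010-
  8 | 1-00  (sole → essential)
  12 | -100,1-00,11-0
  14 | 11-0,111-
  15 | 111-  (sole → essential)
Essential prime implicants: 00-1, 1-00, 111-

3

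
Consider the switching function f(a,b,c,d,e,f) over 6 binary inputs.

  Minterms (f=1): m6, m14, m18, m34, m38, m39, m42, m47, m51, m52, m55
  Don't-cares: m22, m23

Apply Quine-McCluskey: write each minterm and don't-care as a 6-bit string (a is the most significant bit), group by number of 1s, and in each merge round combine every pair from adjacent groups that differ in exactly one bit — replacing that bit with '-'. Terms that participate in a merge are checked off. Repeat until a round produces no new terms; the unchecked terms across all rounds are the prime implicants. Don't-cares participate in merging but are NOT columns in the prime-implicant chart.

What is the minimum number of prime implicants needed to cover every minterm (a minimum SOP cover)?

size-2^0 implicants → 000110(✓)  001110(✓)  010010(✓)  010110(✓)  010111(✓)  100010(✓)  100110(✓)  100111(✓)  101010(✓)  101111(✓)  110011(✓)  110100  110111(✓)
size-2^1 implicants → -00110  -10111  0-0110  00-110  010-10  01011-  1-0111  10-010  10-111  100-10  10011-  110-11
Unchecked terms (primes): -00110, -10111, 0-0110, 00-110, 010-10, 01011-, 1-0111, 10-010, 10-111, 100-10, 10011-, 110-11, 110100
Minterm coverage:
  m6 ⊆ -00110,0-0110,00-110
  m14 ⊆ 00-110 [E]
  m18 ⊆ 010-10 [E]
  m34 ⊆ 10-010,100-10
  m38 ⊆ -00110,100-10,10011-
  m39 ⊆ 1-0111,10-111,10011-
  m42 ⊆ 10-010 [E]
  m47 ⊆ 10-111 [E]
  m51 ⊆ 110-11 [E]
  m52 ⊆ 110100 [E]
  m55 ⊆ -10111,1-0111,110-11
E = {00-110, 010-10, 10-010, 10-111, 110-11, 110100}
Petrick residual → -00110
Cover = b'c'def' + a'b'def' + a'bc'ef' + ab'd'ef' + ab'def + abc'ef + abc'de'f'  |cover|=7

7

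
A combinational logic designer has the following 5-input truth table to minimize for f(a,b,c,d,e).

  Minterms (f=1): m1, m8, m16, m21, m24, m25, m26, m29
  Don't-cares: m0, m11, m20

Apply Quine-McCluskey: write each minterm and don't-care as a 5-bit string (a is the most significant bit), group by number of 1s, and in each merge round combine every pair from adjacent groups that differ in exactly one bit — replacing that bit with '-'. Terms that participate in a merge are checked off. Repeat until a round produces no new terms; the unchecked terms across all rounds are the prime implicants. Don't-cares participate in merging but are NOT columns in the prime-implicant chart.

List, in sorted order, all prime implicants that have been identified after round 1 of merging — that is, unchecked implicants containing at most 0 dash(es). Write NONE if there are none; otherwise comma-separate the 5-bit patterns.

01011

size-2^0 implicants → 00000(✓)  00001(✓)  01000(✓)  01011  10000(✓)  10100(✓)  10101(✓)  11000(✓)  11001(✓)  11010(✓)  11101(✓)
size-2^1 implicants → -0000(✓)  -1000(✓)  0-000(✓)  0000-  1-000(✓)  1-101  10-00  1010-  11-01  110-0  1100-
size-2^2 implicants → --000
Unchecked terms (primes): --000, 0000-, 01011, 1-101, 10-00, 1010-, 11-01, 110-0, 1100-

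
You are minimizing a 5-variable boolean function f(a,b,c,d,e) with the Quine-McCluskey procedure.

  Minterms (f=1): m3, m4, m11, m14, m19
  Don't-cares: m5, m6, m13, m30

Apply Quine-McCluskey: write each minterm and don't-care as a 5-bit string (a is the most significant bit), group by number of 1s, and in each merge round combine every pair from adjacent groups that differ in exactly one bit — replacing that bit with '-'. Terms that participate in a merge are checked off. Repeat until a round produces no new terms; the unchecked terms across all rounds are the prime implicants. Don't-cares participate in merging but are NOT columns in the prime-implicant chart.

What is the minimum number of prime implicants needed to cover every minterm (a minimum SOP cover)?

4

size-2^0 implicants → 00011(✓)  00100(✓)  00101(✓)  00110(✓)  01011(✓)  01101(✓)  01110(✓)  10011(✓)  11110(✓)
size-2^1 implicants → -0011  -1110  0-011  0-101  0-110  001-0  0010-
Unchecked terms (primes): -0011, -1110, 0-011, 0-101, 0-110, 001-0, 0010-
Minterm coverage:
  m3 ⊆ -0011,0-011
  m4 ⊆ 001-0,0010-
  m11 ⊆ 0-011 [E]
  m14 ⊆ -1110,0-110
  m19 ⊆ -0011 [E]
E = {-0011, 0-011}
Petrick residual → -1110, 001-0
Cover = b'c'de + bcde' + a'c'de + a'b'ce'  |cover|=4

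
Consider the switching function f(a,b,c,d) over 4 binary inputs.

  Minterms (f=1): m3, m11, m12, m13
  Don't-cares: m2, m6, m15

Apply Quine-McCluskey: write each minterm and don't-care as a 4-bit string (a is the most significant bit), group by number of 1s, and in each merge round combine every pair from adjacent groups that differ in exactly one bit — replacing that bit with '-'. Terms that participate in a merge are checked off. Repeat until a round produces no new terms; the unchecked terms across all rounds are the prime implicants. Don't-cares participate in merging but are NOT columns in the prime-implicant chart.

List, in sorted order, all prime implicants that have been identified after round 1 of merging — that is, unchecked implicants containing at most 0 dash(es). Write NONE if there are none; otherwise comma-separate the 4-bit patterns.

NONE

Round 0: 0010✓ 0011✓ 0110✓ 1011✓ 1100✓ 1101✓ 1111✓
Round 1: -011 0-10 001- 1-11 11-1 110-
PIs = {-011, 0-10, 001-, 1-11, 11-1, 110-}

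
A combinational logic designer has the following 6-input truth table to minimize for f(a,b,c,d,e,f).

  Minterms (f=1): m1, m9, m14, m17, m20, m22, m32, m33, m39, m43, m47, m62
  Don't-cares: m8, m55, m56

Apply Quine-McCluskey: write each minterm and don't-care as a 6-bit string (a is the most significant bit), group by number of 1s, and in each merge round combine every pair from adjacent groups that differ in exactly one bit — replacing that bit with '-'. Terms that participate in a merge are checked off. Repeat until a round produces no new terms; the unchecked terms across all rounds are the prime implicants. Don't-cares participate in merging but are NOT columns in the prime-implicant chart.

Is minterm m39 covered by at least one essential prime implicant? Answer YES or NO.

NO

size-2^0 implicants → 000001(✓)  001000(✓)  001001(✓)  001110  010001(✓)  010100(✓)  010110(✓)  100000(✓)  100001(✓)  100111(✓)  101011(✓)  101111(✓)  110111(✓)  111000  111110
size-2^1 implicants → -00001  0-0001  00-001  00100-  0101-0  1-0111  10-111  10000-  101-11
Unchecked terms (primes): -00001, 0-0001, 00-001, 00100-, 001110, 0101-0, 1-0111, 10-111, 10000-, 101-11, 111000, 111110
Minterm coverage:
  m1 ⊆ -00001,0-0001,00-001
  m9 ⊆ 00-001,00100-
  m14 ⊆ 001110 [E]
  m17 ⊆ 0-0001 [E]
  m20 ⊆ 0101-0 [E]
  m22 ⊆ 0101-0 [E]
  m32 ⊆ 10000- [E]
  m33 ⊆ -00001,10000-
  m39 ⊆ 1-0111,10-111
  m43 ⊆ 101-11 [E]
  m47 ⊆ 10-111,101-11
  m62 ⊆ 111110 [E]
E = {0-0001, 001110, 0101-0, 10000-, 101-11, 111110}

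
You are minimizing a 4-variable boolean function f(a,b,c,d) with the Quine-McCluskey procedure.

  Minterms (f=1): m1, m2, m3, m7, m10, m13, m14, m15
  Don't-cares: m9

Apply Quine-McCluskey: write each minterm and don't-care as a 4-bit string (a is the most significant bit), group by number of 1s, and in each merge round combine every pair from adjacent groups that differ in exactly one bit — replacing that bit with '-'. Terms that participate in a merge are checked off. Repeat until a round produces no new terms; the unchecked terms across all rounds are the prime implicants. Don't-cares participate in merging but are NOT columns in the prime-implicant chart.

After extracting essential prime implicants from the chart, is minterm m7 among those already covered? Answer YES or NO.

[col 0] 0001*, 0010*, 0011*, 0111*, 1001*, 1010*, 1101*, 1110*, 1111*
[col 1] -001, -010, -111, 0-11, 00-1, 001-, 1-01, 1-10, 11-1, 111-
Prime implicants: -001, -010, -111, 0-11, 00-1, 001-, 1-01, 1-10, 11-1, 111-
PI chart (minterm → PIs covering it):
  1 | -001,00-1
  2 | -010,001-
  3 | 0-11,00-1,001-
  7 | -111,0-11
  10 | -010,1-10
  13 | 1-01,11-1
  14 | 1-10,111-
  15 | -111,11-1,111-
(no essential prime implicants)

NO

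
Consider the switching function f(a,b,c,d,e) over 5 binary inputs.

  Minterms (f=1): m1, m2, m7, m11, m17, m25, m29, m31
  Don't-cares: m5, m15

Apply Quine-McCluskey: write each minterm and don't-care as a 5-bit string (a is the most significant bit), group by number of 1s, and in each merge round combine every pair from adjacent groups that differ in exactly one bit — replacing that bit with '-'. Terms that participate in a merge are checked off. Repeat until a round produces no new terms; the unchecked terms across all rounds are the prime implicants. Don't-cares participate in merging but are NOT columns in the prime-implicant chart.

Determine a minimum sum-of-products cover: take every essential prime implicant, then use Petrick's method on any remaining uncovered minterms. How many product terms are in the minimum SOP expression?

[col 0] 00001*, 00010, 00101*, 00111*, 01011*, 01111*, 10001*, 11001*, 11101*, 11111*
[col 1] -0001, -1111, 0-111, 00-01, 001-1, 01-11, 1-001, 11-01, 111-1
Prime implicants: -0001, -1111, 0-111, 00-01, 00010, 001-1, 01-11, 1-001, 11-01, 111-1
PI chart (minterm → PIs covering it):
  1 | -0001,00-01
  2 | 00010  (sole → essential)
  7 | 0-111,001-1
  11 | 01-11  (sole → essential)
  17 | -0001,1-001
  25 | 1-001,11-01
  29 | 11-01,111-1
  31 | -1111,111-1
Essential prime implicants: 00010, 01-11
Petrick residual → -0001, -1111, 0-111, 11-01
Minimum SOP uses 6 PIs: b'c'd'e + bcde + a'cde + a'b'c'de' + a'bde + abd'e

6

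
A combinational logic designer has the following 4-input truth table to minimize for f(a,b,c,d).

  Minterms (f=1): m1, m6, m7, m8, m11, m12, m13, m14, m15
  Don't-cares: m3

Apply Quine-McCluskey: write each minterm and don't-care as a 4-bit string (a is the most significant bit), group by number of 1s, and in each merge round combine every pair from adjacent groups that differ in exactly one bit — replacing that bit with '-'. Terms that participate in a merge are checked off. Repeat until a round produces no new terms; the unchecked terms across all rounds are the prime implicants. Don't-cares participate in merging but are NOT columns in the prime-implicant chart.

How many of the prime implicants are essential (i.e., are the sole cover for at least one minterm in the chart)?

5

Round 0: 0001✓ 0011✓ 0110✓ 0111✓ 1000✓ 1011✓ 1100✓ 1101✓ 1110✓ 1111✓
Round 1: -011✓ -110✓ -111✓ 0-11✓ 00-1 011-✓ 1-00 1-11✓ 11-0✓ 11-1✓ 110-✓ 111-✓
Round 2: --11 -11- 11--
PIs = {--11, -11-, 00-1, 1-00, 11--}
Coverage chart:
  m1: 00-1 ←essential
  m6: -11- ←essential
  m7: --11,-11-
  m8: 1-00 ←essential
  m11: --11 ←essential
  m12: 1-00,11--
  m13: 11-- ←essential
  m14: -11-,11--
  m15: --11,-11-,11--
Essential: --11, -11-, 00-1, 1-00, 11--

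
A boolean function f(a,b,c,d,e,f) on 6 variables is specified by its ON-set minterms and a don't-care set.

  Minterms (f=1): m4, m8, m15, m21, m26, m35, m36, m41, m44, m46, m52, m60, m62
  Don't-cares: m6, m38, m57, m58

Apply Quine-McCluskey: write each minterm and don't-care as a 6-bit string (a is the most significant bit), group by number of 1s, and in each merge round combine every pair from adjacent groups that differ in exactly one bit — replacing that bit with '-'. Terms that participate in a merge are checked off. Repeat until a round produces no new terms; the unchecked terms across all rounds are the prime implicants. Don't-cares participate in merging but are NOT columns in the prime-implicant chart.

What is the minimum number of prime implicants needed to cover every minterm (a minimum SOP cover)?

Round 0: 000100✓ 000110✓ 001000 001111 010101 011010✓ 100011 100100✓ 100110✓ 101001✓ 101100✓ 101110✓ 110100✓ 111001✓ 111010✓ 111100✓ 111110✓
Round 1: -00100✓ -00110✓ -11010 0001-0✓ 1-0100✓ 1-1001 1-1100✓ 1-1110✓ 10-100✓ 10-110✓ 1001-0✓ 1011-0✓ 11-100✓ 111-10 1111-0✓
Round 2: -001-0 1--100 1-11-0 10-1-0
PIs = {-001-0, -11010, 001000, 001111, 010101, 1--100, 1-1001, 1-11-0, 10-1-0, 100011, 111-10}
Coverage chart:
  m4: -001-0 ←essential
  m8: 001000 ←essential
  m15: 001111 ←essential
  m21: 010101 ←essential
  m26: -11010 ←essential
  m35: 100011 ←essential
  m36: -001-0,1--100,10-1-0
  m41: 1-1001 ←essential
  m44: 1--100,1-11-0,10-1-0
  m46: 1-11-0,10-1-0
  m52: 1--100 ←essential
  m60: 1--100,1-11-0
  m62: 1-11-0,111-10
Essential: -001-0, -11010, 001000, 001111, 010101, 1--100, 1-1001, 100011
Petrick residual → 1-11-0
Min cover (9 terms): b'c'df' + bcd'ef' + a'b'cd'e'f' + a'b'cdef + a'bc'de'f + ade'f' + acd'e'f + acdf' + ab'c'd'ef

9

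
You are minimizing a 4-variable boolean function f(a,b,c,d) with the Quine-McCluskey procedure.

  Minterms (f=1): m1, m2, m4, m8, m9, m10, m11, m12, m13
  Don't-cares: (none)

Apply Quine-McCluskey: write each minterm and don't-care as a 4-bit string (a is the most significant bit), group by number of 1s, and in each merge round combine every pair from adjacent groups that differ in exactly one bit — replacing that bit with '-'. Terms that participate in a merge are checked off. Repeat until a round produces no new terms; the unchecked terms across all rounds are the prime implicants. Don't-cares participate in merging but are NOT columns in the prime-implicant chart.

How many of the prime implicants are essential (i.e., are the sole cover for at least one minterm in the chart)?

5

Round 0: 0001✓ 0010✓ 0100✓ 1000✓ 1001✓ 1010✓ 1011✓ 1100✓ 1101✓
Round 1: -001 -010 -100 1-00✓ 1-01✓ 10-0✓ 10-1✓ 100-✓ 101-✓ 110-✓
Round 2: 1-0- 10--
PIs = {-001, -010, -100, 1-0-, 10--}
Coverage chart:
  m1: -001 ←essential
  m2: -010 ←essential
  m4: -100 ←essential
  m8: 1-0-,10--
  m9: -001,1-0-,10--
  m10: -010,10--
  m11: 10-- ←essential
  m12: -100,1-0-
  m13: 1-0- ←essential
Essential: -001, -010, -100, 1-0-, 10--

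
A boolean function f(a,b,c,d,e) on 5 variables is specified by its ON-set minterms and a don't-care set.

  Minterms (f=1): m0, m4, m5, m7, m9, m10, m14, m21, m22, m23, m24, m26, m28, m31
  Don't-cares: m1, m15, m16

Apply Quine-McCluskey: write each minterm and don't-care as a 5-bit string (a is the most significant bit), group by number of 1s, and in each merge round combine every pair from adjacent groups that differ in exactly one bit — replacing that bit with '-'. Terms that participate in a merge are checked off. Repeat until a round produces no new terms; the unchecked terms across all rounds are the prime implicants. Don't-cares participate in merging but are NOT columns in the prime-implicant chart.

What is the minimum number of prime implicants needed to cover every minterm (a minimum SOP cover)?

8

[col 0] 00000*, 00001*, 00100*, 00101*, 00111*, 01001*, 01010*, 01110*, 01111*, 10000*, 10101*, 10110*, 10111*, 11000*, 11010*, 11100*, 11111*
[col 1] -0000, -0101*, -0111*, -1010, -1111*, 0-001, 0-111*, 00-00*, 00-01*, 0000-*, 001-1*, 0010-*, 01-10, 0111-, 1-000, 1-111*, 101-1*, 1011-, 11-00, 110-0
[col 2] --111, -01-1, 00-0-
Prime implicants: --111, -0000, -01-1, -1010, 0-001, 00-0-, 01-10, 0111-, 1-000, 1011-, 11-00, 110-0
PI chart (minterm → PIs covering it):
  0 | -0000,00-0-
  4 | 00-0-  (sole → essential)
  5 | -01-1,00-0-
  7 | --111,-01-1
  9 | 0-001  (sole → essential)
  10 | -1010,01-10
  14 | 01-10,0111-
  21 | -01-1  (sole → essential)
  22 | 1011-  (sole → essential)
  23 | --111,-01-1,1011-
  24 | 1-000,11-00,110-0
  26 | -1010,110-0
  28 | 11-00  (sole → essential)
  31 | --111  (sole → essential)
Essential prime implicants: --111, -01-1, 0-001, 00-0-, 1011-, 11-00
Petrick residual → -1010, 01-10
Minimum SOP uses 8 PIs: cde + b'ce + bc'de' + a'c'd'e + a'b'd' + a'bde' + ab'cd + abd'e'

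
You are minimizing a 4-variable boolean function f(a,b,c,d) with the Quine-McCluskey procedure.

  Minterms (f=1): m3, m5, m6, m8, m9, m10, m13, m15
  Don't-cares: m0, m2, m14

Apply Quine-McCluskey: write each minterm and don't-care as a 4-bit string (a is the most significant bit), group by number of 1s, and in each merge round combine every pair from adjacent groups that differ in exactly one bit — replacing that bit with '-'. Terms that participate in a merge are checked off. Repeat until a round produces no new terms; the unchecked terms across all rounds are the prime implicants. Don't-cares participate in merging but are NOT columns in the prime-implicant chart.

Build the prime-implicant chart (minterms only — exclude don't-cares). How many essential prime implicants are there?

[col 0] 0000*, 0010*, 0011*, 0101*, 0110*, 1000*, 1001*, 1010*, 1101*, 1110*, 1111*
[col 1] -000*, -010*, -101, -110*, 0-10*, 00-0*, 001-, 1-01, 1-10*, 10-0*, 100-, 11-1, 111-
[col 2] --10, -0-0
Prime implicants: --10, -0-0, -101, 001-, 1-01, 100-, 11-1, 111-
PI chart (minterm → PIs covering it):
  3 | 001-  (sole → essential)
  5 | -101  (sole → essential)
  6 | --10  (sole → essential)
  8 | -0-0,100-
  9 | 1-01,100-
  10 | --10,-0-0
  13 | -101,1-01,11-1
  15 | 11-1,111-
Essential prime implicants: --10, -101, 001-

3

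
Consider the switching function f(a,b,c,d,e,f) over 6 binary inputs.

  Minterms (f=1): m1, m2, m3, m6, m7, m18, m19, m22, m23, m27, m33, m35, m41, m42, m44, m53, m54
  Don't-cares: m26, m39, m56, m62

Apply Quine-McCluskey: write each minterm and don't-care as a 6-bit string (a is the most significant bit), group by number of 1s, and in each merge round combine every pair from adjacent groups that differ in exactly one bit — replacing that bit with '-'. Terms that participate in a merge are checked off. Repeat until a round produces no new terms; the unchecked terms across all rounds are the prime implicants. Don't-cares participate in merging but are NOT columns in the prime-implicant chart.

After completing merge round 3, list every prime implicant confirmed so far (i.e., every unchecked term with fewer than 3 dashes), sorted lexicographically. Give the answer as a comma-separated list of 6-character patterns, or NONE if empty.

-00-11, -000-1, -10110, 01-01-, 10-001, 101010, 101100, 11-110, 110101, 111000

[col 0] 000001*, 000010*, 000011*, 000110*, 000111*, 010010*, 010011*, 010110*, 010111*, 011010*, 011011*, 100001*, 100011*, 100111*, 101001*, 101010, 101100, 110101, 110110*, 111000, 111110*
[col 1] -00001*, -00011*, -00111*, -10110, 0-0010*, 0-0011*, 0-0110*, 0-0111*, 000-10*, 000-11*, 0000-1*, 00001-*, 00011-*, 01-010*, 01-011*, 010-10*, 010-11*, 01001-*, 01011-*, 01101-*, 10-001, 100-11*, 1000-1*, 11-110
[col 2] -00-11, -000-1, 0-0-10*, 0-0-11*, 0-001-*, 0-011-*, 000-1-*, 01-01-, 010-1-*
[col 3] 0-0-1-
Prime implicants: -00-11, -000-1, -10110, 0-0-1-, 01-01-, 10-001, 101010, 101100, 11-110, 110101, 111000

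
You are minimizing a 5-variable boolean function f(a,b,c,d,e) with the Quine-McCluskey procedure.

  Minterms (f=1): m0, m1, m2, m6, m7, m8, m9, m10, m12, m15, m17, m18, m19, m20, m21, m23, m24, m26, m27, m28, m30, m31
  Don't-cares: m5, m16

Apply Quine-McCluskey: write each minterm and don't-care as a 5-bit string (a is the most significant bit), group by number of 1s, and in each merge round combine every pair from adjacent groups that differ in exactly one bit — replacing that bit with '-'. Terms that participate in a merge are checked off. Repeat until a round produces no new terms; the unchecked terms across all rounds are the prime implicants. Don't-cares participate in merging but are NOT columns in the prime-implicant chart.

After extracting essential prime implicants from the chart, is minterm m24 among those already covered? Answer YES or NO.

size-2^0 implicants → 00000(✓)  00001(✓)  00010(✓)  00101(✓)  00110(✓)  00111(✓)  01000(✓)  01001(✓)  01010(✓)  01100(✓)  01111(✓)  10000(✓)  10001(✓)  10010(✓)  10011(✓)  10100(✓)  10101(✓)  10111(✓)  11000(✓)  11010(✓)  11011(✓)  11100(✓)  11110(✓)  11111(✓)
size-2^1 implicants → -0000(✓)  -0001(✓)  -0010(✓)  -0101(✓)  -0111(✓)  -1000(✓)  -1010(✓)  -1100(✓)  -1111(✓)  0-000(✓)  0-001(✓)  0-010(✓)  0-111(✓)  00-01(✓)  00-10  000-0(✓)  0000-(✓)  001-1(✓)  0011-  01-00(✓)  010-0(✓)  0100-(✓)  1-000(✓)  1-010(✓)  1-011(✓)  1-100(✓)  1-111(✓)  10-00(✓)  10-01(✓)  10-11(✓)  100-0(✓)  100-1(✓)  1000-(✓)  1001-(✓)  101-1(✓)  1010-(✓)  11-00(✓)  11-10(✓)  11-11(✓)  110-0(✓)  1101-(✓)  111-0(✓)  1111-(✓)
size-2^2 implicants → --000(✓)  --010(✓)  --111  -0-01  -00-0(✓)  -000-  -01-1  -1-00  -10-0(✓)  0-0-0(✓)  0-00-  1--00  1--11  1-0-0(✓)  1-01-  10--1  10-0-  100--  11--0  11-1-
size-2^3 implicants → --0-0
Unchecked terms (primes): --0-0, --111, -0-01, -000-, -01-1, -1-00, 0-00-, 00-10, 0011-, 1--00, 1--11, 1-01-, 10--1, 10-0-, 100--, 11--0, 11-1-
Minterm coverage:
  m0 ⊆ --0-0,-000-,0-00-
  m1 ⊆ -0-01,-000-,0-00-
  m2 ⊆ --0-0,00-10
  m6 ⊆ 00-10,0011-
  m7 ⊆ --111,-01-1,0011-
  m8 ⊆ --0-0,-1-00,0-00-
  m9 ⊆ 0-00- [E]
  m10 ⊆ --0-0 [E]
  m12 ⊆ -1-00 [E]
  m15 ⊆ --111 [E]
  m17 ⊆ -0-01,-000-,10--1,10-0-,100--
  m18 ⊆ --0-0,1-01-,100--
  m19 ⊆ 1--11,1-01-,10--1,100--
  m20 ⊆ 1--00,10-0-
  m21 ⊆ -0-01,-01-1,10--1,10-0-
  m23 ⊆ --111,-01-1,1--11,10--1
  m24 ⊆ --0-0,-1-00,1--00,11--0
  m26 ⊆ --0-0,1-01-,11--0,11-1-
  m27 ⊆ 1--11,1-01-,11-1-
  m28 ⊆ -1-00,1--00,11--0
  m30 ⊆ 11--0,11-1-
  m31 ⊆ --111,1--11,11-1-
E = {--0-0, --111, -1-00, 0-00-}

YES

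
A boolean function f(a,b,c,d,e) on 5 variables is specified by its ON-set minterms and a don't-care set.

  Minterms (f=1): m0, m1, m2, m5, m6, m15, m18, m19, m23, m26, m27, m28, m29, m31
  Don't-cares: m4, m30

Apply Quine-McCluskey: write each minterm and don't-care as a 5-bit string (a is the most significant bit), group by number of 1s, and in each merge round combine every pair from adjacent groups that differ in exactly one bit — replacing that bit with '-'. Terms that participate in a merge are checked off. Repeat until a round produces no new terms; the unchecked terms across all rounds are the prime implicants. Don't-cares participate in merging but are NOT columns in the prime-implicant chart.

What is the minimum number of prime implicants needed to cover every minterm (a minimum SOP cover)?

6

size-2^0 implicants → 00000(✓)  00001(✓)  00010(✓)  00100(✓)  00101(✓)  00110(✓)  01111(✓)  10010(✓)  10011(✓)  10111(✓)  11010(✓)  11011(✓)  11100(✓)  11101(✓)  11110(✓)  11111(✓)
size-2^1 implicants → -0010  -1111  00-00(✓)  00-01(✓)  00-10(✓)  000-0(✓)  0000-(✓)  001-0(✓)  0010-(✓)  1-010(✓)  1-011(✓)  1-111(✓)  10-11(✓)  1001-(✓)  11-10(✓)  11-11(✓)  1101-(✓)  111-0(✓)  111-1(✓)  1110-(✓)  1111-(✓)
size-2^2 implicants → 00--0  00-0-  1--11  1-01-  11-1-  111--
Unchecked terms (primes): -0010, -1111, 00--0, 00-0-, 1--11, 1-01-, 11-1-, 111--
Minterm coverage:
  m0 ⊆ 00--0,00-0-
  m1 ⊆ 00-0- [E]
  m2 ⊆ -0010,00--0
  m5 ⊆ 00-0- [E]
  m6 ⊆ 00--0 [E]
  m15 ⊆ -1111 [E]
  m18 ⊆ -0010,1-01-
  m19 ⊆ 1--11,1-01-
  m23 ⊆ 1--11 [E]
  m26 ⊆ 1-01-,11-1-
  m27 ⊆ 1--11,1-01-,11-1-
  m28 ⊆ 111-- [E]
  m29 ⊆ 111-- [E]
  m31 ⊆ -1111,1--11,11-1-,111--
E = {-1111, 00--0, 00-0-, 1--11, 111--}
Petrick residual → 1-01-
Cover = bcde + a'b'e' + a'b'd' + ade + ac'd + abc  |cover|=6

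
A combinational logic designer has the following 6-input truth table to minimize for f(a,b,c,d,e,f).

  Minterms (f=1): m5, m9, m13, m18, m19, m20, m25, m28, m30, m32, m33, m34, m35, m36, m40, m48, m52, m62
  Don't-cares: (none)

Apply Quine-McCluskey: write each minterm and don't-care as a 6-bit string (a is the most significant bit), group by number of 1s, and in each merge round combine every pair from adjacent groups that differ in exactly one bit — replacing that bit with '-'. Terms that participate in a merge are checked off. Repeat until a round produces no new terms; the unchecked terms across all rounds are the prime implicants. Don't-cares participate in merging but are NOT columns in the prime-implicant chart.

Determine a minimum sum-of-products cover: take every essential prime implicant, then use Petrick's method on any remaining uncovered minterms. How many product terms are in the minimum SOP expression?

8

size-2^0 implicants → 000101(✓)  001001(✓)  001101(✓)  010010(✓)  010011(✓)  010100(✓)  011001(✓)  011100(✓)  011110(✓)  100000(✓)  100001(✓)  100010(✓)  100011(✓)  100100(✓)  101000(✓)  110000(✓)  110100(✓)  111110(✓)
size-2^1 implicants → -10100  -11110  0-1001  00-101  001-01  01-100  01001-  0111-0  1-0000(✓)  1-0100(✓)  10-000  100-00(✓)  1000-0(✓)  1000-1(✓)  10000-(✓)  10001-(✓)  110-00(✓)
size-2^2 implicants → 1-0-00  1000--
Unchecked terms (primes): -10100, -11110, 0-1001, 00-101, 001-01, 01-100, 01001-, 0111-0, 1-0-00, 10-000, 1000--
Minterm coverage:
  m5 ⊆ 00-101 [E]
  m9 ⊆ 0-1001,001-01
  m13 ⊆ 00-101,001-01
  m18 ⊆ 01001- [E]
  m19 ⊆ 01001- [E]
  m20 ⊆ -10100,01-100
  m25 ⊆ 0-1001 [E]
  m28 ⊆ 01-100,0111-0
  m30 ⊆ -11110,0111-0
  m32 ⊆ 1-0-00,10-000,1000--
  m33 ⊆ 1000-- [E]
  m34 ⊆ 1000-- [E]
  m35 ⊆ 1000-- [E]
  m36 ⊆ 1-0-00 [E]
  m40 ⊆ 10-000 [E]
  m48 ⊆ 1-0-00 [E]
  m52 ⊆ -10100,1-0-00
  m62 ⊆ -11110 [E]
E = {-11110, 0-1001, 00-101, 01001-, 1-0-00, 10-000, 1000--}
Petrick residual → 01-100
Cover = bcdef' + a'cd'e'f + a'b'de'f + a'bde'f' + a'bc'd'e + ac'e'f' + ab'd'e'f' + ab'c'd'  |cover|=8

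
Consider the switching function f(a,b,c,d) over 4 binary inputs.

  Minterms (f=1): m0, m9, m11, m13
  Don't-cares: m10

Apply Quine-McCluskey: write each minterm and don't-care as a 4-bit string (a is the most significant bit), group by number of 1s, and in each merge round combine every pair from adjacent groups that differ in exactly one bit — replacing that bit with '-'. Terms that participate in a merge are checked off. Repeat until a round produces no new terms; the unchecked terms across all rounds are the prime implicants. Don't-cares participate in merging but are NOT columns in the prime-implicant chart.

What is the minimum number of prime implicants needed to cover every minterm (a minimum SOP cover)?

3

[col 0] 0000, 1001*, 1010*, 1011*, 1101*
[col 1] 1-01, 10-1, 101-
Prime implicants: 0000, 1-01, 10-1, 101-
PI chart (minterm → PIs covering it):
  0 | 0000  (sole → essential)
  9 | 1-01,10-1
  11 | 10-1,101-
  13 | 1-01  (sole → essential)
Essential prime implicants: 0000, 1-01
Petrick residual → 10-1
Minimum SOP uses 3 PIs: a'b'c'd' + ac'd + ab'd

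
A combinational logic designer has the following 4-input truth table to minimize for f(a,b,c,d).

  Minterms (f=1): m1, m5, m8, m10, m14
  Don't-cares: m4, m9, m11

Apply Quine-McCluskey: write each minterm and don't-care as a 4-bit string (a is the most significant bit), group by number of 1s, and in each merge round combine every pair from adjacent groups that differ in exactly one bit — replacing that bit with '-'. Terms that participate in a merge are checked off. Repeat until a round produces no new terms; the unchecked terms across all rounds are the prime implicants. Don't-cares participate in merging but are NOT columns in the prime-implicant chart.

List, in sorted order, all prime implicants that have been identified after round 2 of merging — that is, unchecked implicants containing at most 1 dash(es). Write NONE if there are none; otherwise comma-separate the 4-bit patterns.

Round 0: 0001✓ 0100✓ 0101✓ 1000✓ 1001✓ 1010✓ 1011✓ 1110✓
Round 1: -001 0-01 010- 1-10 10-0✓ 10-1✓ 100-✓ 101-✓
Round 2: 10--
PIs = {-001, 0-01, 010-, 1-10, 10--}

-001, 0-01, 010-, 1-10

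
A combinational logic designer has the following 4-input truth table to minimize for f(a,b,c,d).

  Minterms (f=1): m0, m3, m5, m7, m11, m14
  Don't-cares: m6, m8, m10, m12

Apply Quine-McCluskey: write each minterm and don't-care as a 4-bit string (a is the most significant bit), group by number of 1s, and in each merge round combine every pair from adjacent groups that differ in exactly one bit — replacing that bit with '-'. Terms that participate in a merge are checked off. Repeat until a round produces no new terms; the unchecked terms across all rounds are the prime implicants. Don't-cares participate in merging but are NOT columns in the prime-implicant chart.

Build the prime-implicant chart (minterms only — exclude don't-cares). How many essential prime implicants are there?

2

size-2^0 implicants → 0000(✓)  0011(✓)  0101(✓)  0110(✓)  0111(✓)  1000(✓)  1010(✓)  1011(✓)  1100(✓)  1110(✓)
size-2^1 implicants → -000  -011  -110  0-11  01-1  011-  1-00(✓)  1-10(✓)  10-0(✓)  101-  11-0(✓)
size-2^2 implicants → 1--0
Unchecked terms (primes): -000, -011, -110, 0-11, 01-1, 011-, 1--0, 101-
Minterm coverage:
  m0 ⊆ -000 [E]
  m3 ⊆ -011,0-11
  m5 ⊆ 01-1 [E]
  m7 ⊆ 0-11,01-1,011-
  m11 ⊆ -011,101-
  m14 ⊆ -110,1--0
E = {-000, 01-1}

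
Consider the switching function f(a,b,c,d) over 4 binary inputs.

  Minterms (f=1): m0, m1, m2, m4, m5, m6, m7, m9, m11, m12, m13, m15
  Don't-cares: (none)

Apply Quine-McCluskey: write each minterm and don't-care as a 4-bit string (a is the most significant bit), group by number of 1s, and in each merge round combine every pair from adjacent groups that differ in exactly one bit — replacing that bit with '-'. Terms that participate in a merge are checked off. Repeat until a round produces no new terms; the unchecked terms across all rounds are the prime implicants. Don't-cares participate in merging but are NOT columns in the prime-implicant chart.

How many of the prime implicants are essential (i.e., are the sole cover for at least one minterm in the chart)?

[col 0] 0000*, 0001*, 0010*, 0100*, 0101*, 0110*, 0111*, 1001*, 1011*, 1100*, 1101*, 1111*
[col 1] -001*, -100*, -101*, -111*, 0-00*, 0-01*, 0-10*, 00-0*, 000-*, 01-0*, 01-1*, 010-*, 011-*, 1-01*, 1-11*, 10-1*, 11-1*, 110-*
[col 2] --01, -1-1, -10-, 0--0, 0-0-, 01--, 1--1
Prime implicants: --01, -1-1, -10-, 0--0, 0-0-, 01--, 1--1
PI chart (minterm → PIs covering it):
  0 | 0--0,0-0-
  1 | --01,0-0-
  2 | 0--0  (sole → essential)
  4 | -10-,0--0,0-0-,01--
  5 | --01,-1-1,-10-,0-0-,01--
  6 | 0--0,01--
  7 | -1-1,01--
  9 | --01,1--1
  11 | 1--1  (sole → essential)
  12 | -10-  (sole → essential)
  13 | --01,-1-1,-10-,1--1
  15 | -1-1,1--1
Essential prime implicants: -10-, 0--0, 1--1

3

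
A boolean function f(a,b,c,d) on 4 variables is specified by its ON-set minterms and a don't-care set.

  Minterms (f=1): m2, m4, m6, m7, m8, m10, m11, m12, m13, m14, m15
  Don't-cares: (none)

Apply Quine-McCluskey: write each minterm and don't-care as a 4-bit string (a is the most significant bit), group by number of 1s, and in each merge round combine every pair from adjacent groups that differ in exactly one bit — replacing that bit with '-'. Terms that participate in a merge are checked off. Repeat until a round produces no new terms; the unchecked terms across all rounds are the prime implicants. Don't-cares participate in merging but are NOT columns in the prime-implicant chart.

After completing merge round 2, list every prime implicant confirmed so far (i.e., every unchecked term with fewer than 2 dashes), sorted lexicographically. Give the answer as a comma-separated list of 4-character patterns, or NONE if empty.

NONE

Round 0: 0010✓ 0100✓ 0110✓ 0111✓ 1000✓ 1010✓ 1011✓ 1100✓ 1101✓ 1110✓ 1111✓
Round 1: -010✓ -100✓ -110✓ -111✓ 0-10✓ 01-0✓ 011-✓ 1-00✓ 1-10✓ 1-11✓ 10-0✓ 101-✓ 11-0✓ 11-1✓ 110-✓ 111-✓
Round 2: --10 -1-0 -11- 1--0 1-1- 11--
PIs = {--10, -1-0, -11-, 1--0, 1-1-, 11--}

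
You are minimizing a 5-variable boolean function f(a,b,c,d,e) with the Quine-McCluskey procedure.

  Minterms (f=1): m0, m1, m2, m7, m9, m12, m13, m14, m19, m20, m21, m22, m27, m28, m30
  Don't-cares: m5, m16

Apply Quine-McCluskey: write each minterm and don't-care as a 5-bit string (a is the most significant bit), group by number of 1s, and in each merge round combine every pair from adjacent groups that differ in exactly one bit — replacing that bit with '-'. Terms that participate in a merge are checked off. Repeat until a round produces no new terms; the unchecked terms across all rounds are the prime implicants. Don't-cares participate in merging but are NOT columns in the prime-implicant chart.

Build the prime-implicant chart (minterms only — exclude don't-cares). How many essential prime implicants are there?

size-2^0 implicants → 00000(✓)  00001(✓)  00010(✓)  00101(✓)  00111(✓)  01001(✓)  01100(✓)  01101(✓)  01110(✓)  10000(✓)  10011(✓)  10100(✓)  10101(✓)  10110(✓)  11011(✓)  11100(✓)  11110(✓)
size-2^1 implicants → -0000  -0101  -1100(✓)  -1110(✓)  0-001(✓)  0-101(✓)  00-01(✓)  000-0  0000-  001-1  01-01(✓)  011-0(✓)  0110-  1-011  1-100(✓)  1-110(✓)  10-00  101-0(✓)  1010-  111-0(✓)
size-2^2 implicants → -11-0  0--01  1-1-0
Unchecked terms (primes): -0000, -0101, -11-0, 0--01, 000-0, 0000-, 001-1, 0110-, 1-011, 1-1-0, 10-00, 1010-
Minterm coverage:
  m0 ⊆ -0000,000-0,0000-
  m1 ⊆ 0--01,0000-
  m2 ⊆ 000-0 [E]
  m7 ⊆ 001-1 [E]
  m9 ⊆ 0--01 [E]
  m12 ⊆ -11-0,0110-
  m13 ⊆ 0--01,0110-
  m14 ⊆ -11-0 [E]
  m19 ⊆ 1-011 [E]
  m20 ⊆ 1-1-0,10-00,1010-
  m21 ⊆ -0101,1010-
  m22 ⊆ 1-1-0 [E]
  m27 ⊆ 1-011 [E]
  m28 ⊆ -11-0,1-1-0
  m30 ⊆ -11-0,1-1-0
E = {-11-0, 0--01, 000-0, 001-1, 1-011, 1-1-0}

6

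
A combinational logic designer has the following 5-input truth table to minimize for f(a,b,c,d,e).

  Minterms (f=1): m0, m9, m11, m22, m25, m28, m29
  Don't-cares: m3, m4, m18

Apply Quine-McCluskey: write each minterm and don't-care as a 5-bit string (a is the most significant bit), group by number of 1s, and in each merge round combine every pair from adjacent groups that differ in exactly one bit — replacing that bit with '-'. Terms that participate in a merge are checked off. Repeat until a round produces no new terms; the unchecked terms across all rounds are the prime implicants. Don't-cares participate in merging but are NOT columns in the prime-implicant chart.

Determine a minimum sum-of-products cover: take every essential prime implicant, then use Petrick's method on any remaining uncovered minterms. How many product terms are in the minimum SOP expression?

[col 0] 00000*, 00011*, 00100*, 01001*, 01011*, 10010*, 10110*, 11001*, 11100*, 11101*
[col 1] -1001, 0-011, 00-00, 010-1, 10-10, 11-01, 1110-
Prime implicants: -1001, 0-011, 00-00, 010-1, 10-10, 11-01, 1110-
PI chart (minterm → PIs covering it):
  0 | 00-00  (sole → essential)
  9 | -1001,010-1
  11 | 0-011,010-1
  22 | 10-10  (sole → essential)
  25 | -1001,11-01
  28 | 1110-  (sole → essential)
  29 | 11-01,1110-
Essential prime implicants: 00-00, 10-10, 1110-
Petrick residual → -1001, 0-011
Minimum SOP uses 5 PIs: bc'd'e + a'c'de + a'b'd'e' + ab'de' + abcd'

5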